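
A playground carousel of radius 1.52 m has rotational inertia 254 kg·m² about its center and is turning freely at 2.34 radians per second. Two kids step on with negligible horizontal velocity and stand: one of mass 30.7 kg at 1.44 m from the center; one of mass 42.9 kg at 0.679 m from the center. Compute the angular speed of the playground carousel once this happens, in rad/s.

The added mass arrives with no angular momentum about the center, and any external torque about the center is negligible, so the system's angular momentum is conserved.
Added inertia Σmr² = (30.7)(1.44)² + (42.9)(0.679)² = 83.44 kg·m²; I_f = 254.0 + 83.44 = 337.4 kg·m².
ω_f = I_p ω_i / I_f = (254.0)(2.34) / 337.4 = 1.761 rad/s.

ω_f ≈ 1.76 rad/s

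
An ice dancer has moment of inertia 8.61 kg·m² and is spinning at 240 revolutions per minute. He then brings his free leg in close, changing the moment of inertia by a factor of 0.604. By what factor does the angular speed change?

ω₂/ω₁ ≈ 1.66

Angular momentum about the spin axis is conserved since the torque about it is zero.
I₂ = 0.604 × 8.61 = 5.200 kg·m².
ω₂/ω₁ = I₁/I₂ = 8.610 / 5.200 = 1.656.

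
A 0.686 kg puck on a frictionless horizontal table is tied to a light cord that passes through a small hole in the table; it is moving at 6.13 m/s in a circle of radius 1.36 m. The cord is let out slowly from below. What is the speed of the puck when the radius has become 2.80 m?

The only horizontal force on the mass is along the cord (radial), so it exerts no torque about the hole and angular momentum m v r is conserved.
v₂ = v₁ r₁ / r₂ = (6.13)(1.36) / (2.80) = 2.977 m/s.

v₂ ≈ 2.98 m/s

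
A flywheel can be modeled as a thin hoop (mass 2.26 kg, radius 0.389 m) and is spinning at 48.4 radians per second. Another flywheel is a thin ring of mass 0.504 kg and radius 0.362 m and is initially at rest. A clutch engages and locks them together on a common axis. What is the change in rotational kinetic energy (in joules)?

The coupling torques are internal; angular momentum about the shared axis is conserved.
Moments of inertia: I_A = (2.26)(0.389)² = 0.3420 kg·m²; I_B = (0.504)(0.362)² = 0.06605 kg·m².
Taking A's sense as positive: L = (0.3420)(48.4) = 16.55 kg·m²·rad/s.
Combined I = 0.3420 + 0.06605 = 0.4080 kg·m².
ω_f = L / I = 16.55 / 0.4080 = 40.57 rad/s.
KE_i = ½ΣIω² = 400.6 J; KE_f = ½(0.4080)(40.57)² = 335.7 J.

ΔKE ≈ -64.8 J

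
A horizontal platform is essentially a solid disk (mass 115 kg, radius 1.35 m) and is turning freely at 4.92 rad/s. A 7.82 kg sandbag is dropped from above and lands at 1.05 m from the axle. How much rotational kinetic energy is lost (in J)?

No external torque acts about the axle; L_before = L_after.
I_p = ½(115)(1.35)² = 104.8 kg·m².
Added inertia Σmr² = (7.82)(1.05)² = 8.622 kg·m²; I_f = 104.8 + 8.622 = 113.4 kg·m².
ω_f = I_p ω_i / I_f = (104.8)(4.92) / 113.4 = 4.546 rad/s.
KE_i = ½(104.8)(4.920 rad/s)² = 1268 J; KE_f = ½(113.4)(4.546)² = 1172 J.

energy lost ≈ 96.4 J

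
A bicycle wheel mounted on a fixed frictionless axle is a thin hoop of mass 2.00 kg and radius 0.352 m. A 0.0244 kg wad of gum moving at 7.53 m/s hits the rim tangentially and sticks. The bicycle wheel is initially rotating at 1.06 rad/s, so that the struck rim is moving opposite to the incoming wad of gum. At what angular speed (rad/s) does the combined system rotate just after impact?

The axle reaction passes through the axle and exerts no torque about it; angular momentum about the axle is conserved through the impact.
I_p = (2.00)(0.352)² = 0.2478 kg·m². Taking the sense of the wad of gum's angular momentum as positive, L_{wad} = m v R = (0.0244)(7.53)(0.352) = 0.06467 kg·m²/s.
L_i = −I_p ω_p + m v R = −(0.2478)(1.06) + 0.06467 = -0.1980 kg·m²/s.
After sticking, I_f = I_p + m R² = 0.2478 + (0.0244)(0.352)² = 0.2508 kg·m².
ω_f = L_i / I_f = -0.1980 / 0.2508 = -0.7894 rad/s.

|ω_f| ≈ 0.789 rad/s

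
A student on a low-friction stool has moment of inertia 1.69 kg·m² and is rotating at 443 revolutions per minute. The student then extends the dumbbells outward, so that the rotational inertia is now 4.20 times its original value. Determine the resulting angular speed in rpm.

Angular momentum about the spin axis is conserved since the torque about it is zero.
I₂ = 4.20 × 1.69 = 7.098 kg·m².
ω₂ = I₁ω₁ / I₂ = (1.690)(443 rpm) / (7.098) = 105.5 rpm.

ω₂ ≈ 105 rpm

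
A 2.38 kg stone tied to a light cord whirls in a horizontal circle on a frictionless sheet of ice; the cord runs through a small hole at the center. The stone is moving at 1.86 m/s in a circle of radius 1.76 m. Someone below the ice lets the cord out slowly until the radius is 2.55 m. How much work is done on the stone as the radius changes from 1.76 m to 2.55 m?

W ≈ -2.16 J

Central (radial) force ⇒ zero torque about the center ⇒ m v r is constant.
v₂ = v₁ r₁ / r₂ = (1.86)(1.76) / (2.55) = 1.284 m/s.
W = ΔKE = ½m(v₂² − v₁²) = -2.156 J.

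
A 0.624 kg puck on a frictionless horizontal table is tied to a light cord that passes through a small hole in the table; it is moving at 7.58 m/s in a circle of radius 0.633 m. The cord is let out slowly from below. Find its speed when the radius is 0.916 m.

The only horizontal force on the mass is along the cord (radial), so it exerts no torque about the hole and angular momentum m v r is conserved.
v₂ = v₁ r₁ / r₂ = (7.58)(0.633) / (0.916) = 5.238 m/s.

v₂ ≈ 5.24 m/s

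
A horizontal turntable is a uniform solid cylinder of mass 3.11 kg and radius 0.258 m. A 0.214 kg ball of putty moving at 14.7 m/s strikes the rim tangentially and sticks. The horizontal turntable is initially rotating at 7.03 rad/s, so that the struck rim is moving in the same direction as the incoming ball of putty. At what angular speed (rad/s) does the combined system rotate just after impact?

The axle reaction passes through the axle and exerts no torque about it; angular momentum about the axle is conserved through the impact.
I_p = ½(3.11)(0.258)² = 0.1035 kg·m². Taking the sense of the ball of putty's angular momentum as positive, L_{ball} = m v R = (0.214)(14.7)(0.258) = 0.8116 kg·m²/s.
L_i = +I_p ω_p + m v R = +(0.1035)(7.03) + 0.8116 = 1.539 kg·m²/s.
After sticking, I_f = I_p + m R² = 0.1035 + (0.214)(0.258)² = 0.1178 kg·m².
ω_f = L_i / I_f = 1.539 / 0.1178 = 13.07 rad/s.

|ω_f| ≈ 13.1 rad/s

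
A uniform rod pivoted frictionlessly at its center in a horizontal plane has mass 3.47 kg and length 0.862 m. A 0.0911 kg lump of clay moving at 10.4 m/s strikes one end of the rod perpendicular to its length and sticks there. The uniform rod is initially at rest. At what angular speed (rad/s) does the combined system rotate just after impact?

|ω_f| ≈ 1.76 rad/s

The axle reaction passes through the pivot and exerts no torque about it; angular momentum about the pivot is conserved through the impact.
I_p = (1/12)(3.47)(0.862)² = 0.2149 kg·m². Taking the sense of the lump of clay's angular momentum as positive, L_{lump} = m v R = (0.0911)(10.4)(0.862/2) = 0.4083 kg·m²/s.
L_i = 0 + 0.4083 = 0.4083 kg·m²/s.
After sticking, I_f = I_p + m R² = 0.2149 + (0.0911)(0.862/2)² = 0.2318 kg·m².
ω_f = L_i / I_f = 0.4083 / 0.2318 = 1.762 rad/s.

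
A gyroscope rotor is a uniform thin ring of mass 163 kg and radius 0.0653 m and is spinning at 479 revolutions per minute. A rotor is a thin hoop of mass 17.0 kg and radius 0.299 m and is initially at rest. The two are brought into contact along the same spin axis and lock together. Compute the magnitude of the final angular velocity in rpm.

No external torque acts about the common axis, so total angular momentum is conserved.
Moments of inertia: I_A = (163)(0.0653)² = 0.6950 kg·m²; I_B = (17.0)(0.299)² = 1.520 kg·m².
Taking A's sense as positive: L = (0.6950)(479) = 332.9 kg·m²·rpm.
Combined I = 0.6950 + 1.520 = 2.215 kg·m².
ω_f = L / I = 332.9 / 2.215 = 150.3 rpm.

|ω_f| ≈ 150 rpm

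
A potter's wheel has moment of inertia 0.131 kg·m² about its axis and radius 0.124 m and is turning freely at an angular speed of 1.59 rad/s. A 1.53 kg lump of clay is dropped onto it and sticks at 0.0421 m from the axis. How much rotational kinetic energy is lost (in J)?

energy lost ≈ 0.00336 J

The added mass arrives with no angular momentum about the axis, and any external torque about the axis is negligible, so the system's angular momentum is conserved.
Added inertia Σmr² = (1.53)(0.0421)² = 0.002712 kg·m²; I_f = 0.1310 + 0.002712 = 0.1337 kg·m².
ω_f = I_p ω_i / I_f = (0.1310)(1.59) / 0.1337 = 1.558 rad/s.
KE_i = ½(0.1310)(1.590 rad/s)² = 0.1656 J; KE_f = ½(0.1337)(1.558)² = 0.1622 J.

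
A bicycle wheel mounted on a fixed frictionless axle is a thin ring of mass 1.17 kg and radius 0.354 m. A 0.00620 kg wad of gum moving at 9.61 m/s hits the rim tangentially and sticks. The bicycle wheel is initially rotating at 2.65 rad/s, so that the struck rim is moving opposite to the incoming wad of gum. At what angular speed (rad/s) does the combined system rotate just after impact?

|ω_f| ≈ 2.49 rad/s

About the axle the impulsive forces during the collision are internal, so angular momentum about that axis is conserved.
I_p = (1.17)(0.354)² = 0.1466 kg·m². Taking the sense of the wad of gum's angular momentum as positive, L_{wad} = m v R = (0.00620)(9.61)(0.354) = 0.02109 kg·m²/s.
L_i = −I_p ω_p + m v R = −(0.1466)(2.65) + 0.02109 = -0.3675 kg·m²/s.
After sticking, I_f = I_p + m R² = 0.1466 + (0.00620)(0.354)² = 0.1474 kg·m².
ω_f = L_i / I_f = -0.3675 / 0.1474 = -2.493 rad/s.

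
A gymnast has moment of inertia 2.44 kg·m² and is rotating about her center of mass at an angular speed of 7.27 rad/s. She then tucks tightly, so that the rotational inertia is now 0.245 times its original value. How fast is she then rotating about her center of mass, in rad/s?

No external torque acts about the spin axis, so angular momentum is conserved.
I₂ = 0.245 × 2.44 = 0.5978 kg·m².
ω₂ = I₁ω₁ / I₂ = (2.440)(7.27 rad/s) / (0.5978) = 29.67 rad/s.

ω₂ ≈ 29.7 rad/s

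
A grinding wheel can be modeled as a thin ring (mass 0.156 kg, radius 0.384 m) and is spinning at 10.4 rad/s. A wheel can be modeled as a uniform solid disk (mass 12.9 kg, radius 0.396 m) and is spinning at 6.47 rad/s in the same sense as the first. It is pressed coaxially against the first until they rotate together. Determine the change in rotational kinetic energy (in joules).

No external torque acts about the common axis, so total angular momentum is conserved.
Moments of inertia: I_A = (0.156)(0.384)² = 0.02300 kg·m²; I_B = ½(12.9)(0.396)² = 1.011 kg·m².
Taking A's sense as positive: L = (0.02300)(10.4) + (1.011)(6.47) = 6.783 kg·m²·rad/s.
Combined I = 0.02300 + 1.011 = 1.034 kg·m².
ω_f = L / I = 6.783 / 1.034 = 6.557 rad/s.
KE_i = ½ΣIω² = 22.41 J; KE_f = ½(1.034)(6.557)² = 22.24 J.

ΔKE ≈ -0.174 J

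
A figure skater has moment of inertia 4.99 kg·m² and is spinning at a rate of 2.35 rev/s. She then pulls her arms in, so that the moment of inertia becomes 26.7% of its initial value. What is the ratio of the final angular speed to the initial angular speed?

No external torque acts about the spin axis, so angular momentum is conserved.
I₂ = 0.267 × 4.99 = 1.332 kg·m².
ω₂/ω₁ = I₁/I₂ = 4.990 / 1.332 = 3.745.

ω₂/ω₁ ≈ 3.75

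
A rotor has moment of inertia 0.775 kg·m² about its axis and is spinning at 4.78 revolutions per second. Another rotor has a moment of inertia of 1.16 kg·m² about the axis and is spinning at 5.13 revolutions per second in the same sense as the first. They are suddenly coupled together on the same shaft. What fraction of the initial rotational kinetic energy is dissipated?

fraction ≈ 0.00118

The coupling torques are internal; angular momentum about the shared axis is conserved.
Taking A's sense as positive: L = (0.7750)(4.78) + (1.160)(5.13) = 9.655 kg·m²·rev/s.
Combined I = 0.7750 + 1.160 = 1.935 kg·m².
ω_f = L / I = 9.655 / 1.935 = 4.990 rev/s.
KE_i = ½ΣIω² = 952.1 J; KE_f = ½(1.935)(31.35)² = 951.0 J.
Fraction dissipated = (KE_i − KE_f)/KE_i = 0.001180.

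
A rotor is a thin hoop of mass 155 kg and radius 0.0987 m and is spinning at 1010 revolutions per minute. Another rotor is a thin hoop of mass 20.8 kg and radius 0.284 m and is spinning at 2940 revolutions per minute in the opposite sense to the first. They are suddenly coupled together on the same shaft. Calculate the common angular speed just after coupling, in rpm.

No external torque acts about the common axis, so total angular momentum is conserved.
Moments of inertia: I_A = (155)(0.0987)² = 1.510 kg·m²; I_B = (20.8)(0.284)² = 1.678 kg·m².
Taking A's sense as positive: L = (1.510)(1010) − (1.678)(2940) = -3407 kg·m²·rpm.
Combined I = 1.510 + 1.678 = 3.188 kg·m².
ω_f = L / I = -3407 / 3.188 = -1069 rpm.

|ω_f| ≈ 1070 rpm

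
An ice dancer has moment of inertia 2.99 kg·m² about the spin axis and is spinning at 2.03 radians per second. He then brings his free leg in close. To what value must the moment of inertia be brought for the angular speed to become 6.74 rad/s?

Angular momentum about the spin axis is conserved since the torque about it is zero.
I₂ = I₁ω₁ / ω₂ = (2.99)(2.03) / (6.74) = 0.9005 kg·m².

I₂ ≈ 0.901 kg·m²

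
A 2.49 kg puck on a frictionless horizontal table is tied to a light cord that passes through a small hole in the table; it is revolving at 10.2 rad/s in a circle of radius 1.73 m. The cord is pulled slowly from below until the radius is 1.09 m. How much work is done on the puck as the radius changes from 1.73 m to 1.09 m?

The constraining force is radial, so m r² ω about the center is conserved.
ω₂ = ω₁ (r₁/r₂)² = (10.2)(1.73/1.09)² = 25.69 rad/s.
W = ΔKE = ½m(v₂² − v₁²) = 588.9 J.

W ≈ 589 J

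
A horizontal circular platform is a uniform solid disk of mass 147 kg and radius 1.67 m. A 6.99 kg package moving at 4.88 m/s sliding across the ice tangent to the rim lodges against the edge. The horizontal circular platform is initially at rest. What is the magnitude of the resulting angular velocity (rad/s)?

|ω_f| ≈ 0.254 rad/s

About the central axle the impulsive forces during the collision are internal, so angular momentum about that axis is conserved.
I_p = ½(147)(1.67)² = 205.0 kg·m². Taking the sense of the package's angular momentum as positive, L_{package} = m v R = (6.99)(4.88)(1.67) = 56.97 kg·m²/s.
L_i = 0 + 56.97 = 56.97 kg·m²/s.
After sticking, I_f = I_p + m R² = 205.0 + (6.99)(1.67)² = 224.5 kg·m².
ω_f = L_i / I_f = 56.97 / 224.5 = 0.2538 rad/s.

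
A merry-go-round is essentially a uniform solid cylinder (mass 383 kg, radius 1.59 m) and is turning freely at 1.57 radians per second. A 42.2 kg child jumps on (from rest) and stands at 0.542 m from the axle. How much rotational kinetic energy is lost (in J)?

energy lost ≈ 14.9 J

The added mass arrives with no angular momentum about the axle, and any external torque about the axle is negligible, so the system's angular momentum is conserved.
I_p = ½(383)(1.59)² = 484.1 kg·m².
Added inertia Σmr² = (42.2)(0.542)² = 12.40 kg·m²; I_f = 484.1 + 12.40 = 496.5 kg·m².
ω_f = I_p ω_i / I_f = (484.1)(1.57) / 496.5 = 1.531 rad/s.
KE_i = ½(484.1)(1.570 rad/s)² = 596.7 J; KE_f = ½(496.5)(1.531)² = 581.8 J.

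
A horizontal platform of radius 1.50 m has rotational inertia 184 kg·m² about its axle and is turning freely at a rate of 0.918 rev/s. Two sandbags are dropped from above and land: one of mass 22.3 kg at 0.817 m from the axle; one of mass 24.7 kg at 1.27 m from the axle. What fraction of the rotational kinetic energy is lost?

No external torque acts about the axle; L_before = L_after.
Added inertia Σmr² = (22.3)(0.817)² + (24.7)(1.27)² = 54.72 kg·m²; I_f = 184.0 + 54.72 = 238.7 kg·m².
ω_f = I_p ω_i / I_f = (184.0)(0.918) / 238.7 = 0.7076 rev/s.
KE_i = ½(184.0)(5.768 rad/s)² = 3061 J; KE_f = ½(238.7)(4.446)² = 2359 J.
Fraction lost = 0.2292.

fraction ≈ 0.229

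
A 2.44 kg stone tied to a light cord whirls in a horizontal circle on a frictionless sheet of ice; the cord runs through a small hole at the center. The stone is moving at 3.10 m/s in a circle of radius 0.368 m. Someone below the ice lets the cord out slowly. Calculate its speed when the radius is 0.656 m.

Central (radial) force ⇒ zero torque about the center ⇒ m v r is constant.
v₂ = v₁ r₁ / r₂ = (3.10)(0.368) / (0.656) = 1.739 m/s.

v₂ ≈ 1.74 m/s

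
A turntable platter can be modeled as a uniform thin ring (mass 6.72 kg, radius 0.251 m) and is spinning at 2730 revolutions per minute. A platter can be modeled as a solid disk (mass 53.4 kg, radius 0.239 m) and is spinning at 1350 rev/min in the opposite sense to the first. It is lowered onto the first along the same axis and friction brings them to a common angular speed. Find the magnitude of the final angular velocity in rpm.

|ω_f| ≈ 464 rpm

No external torque acts about the common axis, so total angular momentum is conserved.
Moments of inertia: I_A = (6.72)(0.251)² = 0.4234 kg·m²; I_B = ½(53.4)(0.239)² = 1.525 kg·m².
Taking A's sense as positive: L = (0.4234)(2730) − (1.525)(1350) = -903.1 kg·m²·rpm.
Combined I = 0.4234 + 1.525 = 1.948 kg·m².
ω_f = L / I = -903.1 / 1.948 = -463.5 rpm.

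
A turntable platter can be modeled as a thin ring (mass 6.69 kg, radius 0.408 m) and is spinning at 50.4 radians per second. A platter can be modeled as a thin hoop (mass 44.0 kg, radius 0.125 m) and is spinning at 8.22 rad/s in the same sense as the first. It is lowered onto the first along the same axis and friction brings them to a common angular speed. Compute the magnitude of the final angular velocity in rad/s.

The coupling torques are internal; angular momentum about the shared axis is conserved.
Moments of inertia: I_A = (6.69)(0.408)² = 1.114 kg·m²; I_B = (44.0)(0.125)² = 0.6875 kg·m².
Taking A's sense as positive: L = (1.114)(50.4) + (0.6875)(8.22) = 61.78 kg·m²·rad/s.
Combined I = 1.114 + 0.6875 = 1.801 kg·m².
ω_f = L / I = 61.78 / 1.801 = 34.30 rad/s.

|ω_f| ≈ 34.3 rad/s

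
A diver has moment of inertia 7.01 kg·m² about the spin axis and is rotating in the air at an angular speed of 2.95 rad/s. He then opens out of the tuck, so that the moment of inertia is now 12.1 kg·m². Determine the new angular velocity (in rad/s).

With no external torque about the axis, L is conserved: I₁ω₁ = I₂ω₂.
ω₂ = I₁ω₁ / I₂ = (7.010)(2.95 rad/s) / (12.10) = 1.709 rad/s.

ω₂ ≈ 1.71 rad/s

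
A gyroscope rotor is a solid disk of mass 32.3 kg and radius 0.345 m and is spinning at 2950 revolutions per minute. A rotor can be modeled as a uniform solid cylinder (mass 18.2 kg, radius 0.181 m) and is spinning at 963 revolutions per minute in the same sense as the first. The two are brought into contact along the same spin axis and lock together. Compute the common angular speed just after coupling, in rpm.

|ω_f| ≈ 2680 rpm

No external torque acts about the common axis, so total angular momentum is conserved.
Moments of inertia: I_A = ½(32.3)(0.345)² = 1.922 kg·m²; I_B = ½(18.2)(0.181)² = 0.2981 kg·m².
Taking A's sense as positive: L = (1.922)(2950) + (0.2981)(963) = 5958 kg·m²·rpm.
Combined I = 1.922 + 0.2981 = 2.220 kg·m².
ω_f = L / I = 5958 / 2.220 = 2683 rpm.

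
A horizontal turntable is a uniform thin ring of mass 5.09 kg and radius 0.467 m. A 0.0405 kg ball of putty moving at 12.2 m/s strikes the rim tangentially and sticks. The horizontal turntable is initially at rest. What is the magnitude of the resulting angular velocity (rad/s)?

About the axle the impulsive forces during the collision are internal, so angular momentum about that axis is conserved.
I_p = (5.09)(0.467)² = 1.110 kg·m². Taking the sense of the ball of putty's angular momentum as positive, L_{ball} = m v R = (0.0405)(12.2)(0.467) = 0.2307 kg·m²/s.
L_i = 0 + 0.2307 = 0.2307 kg·m²/s.
After sticking, I_f = I_p + m R² = 1.110 + (0.0405)(0.467)² = 1.119 kg·m².
ω_f = L_i / I_f = 0.2307 / 1.119 = 0.2062 rad/s.

|ω_f| ≈ 0.206 rad/s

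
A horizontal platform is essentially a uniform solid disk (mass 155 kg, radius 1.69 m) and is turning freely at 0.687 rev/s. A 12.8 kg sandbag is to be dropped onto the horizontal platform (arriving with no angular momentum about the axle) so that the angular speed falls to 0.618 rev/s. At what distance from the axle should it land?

r ≈ 1.39 m

No external torque acts about the axle; L_before = L_after.
I_p = ½(155)(1.69)² = 221.3 kg·m².
I_p ω_i = (I_p + m r²) ω_f ⇒ m r² = I_p(ω_i/ω_f − 1) = 221.3(0.687/0.618 − 1) = 24.71 kg·m².
r = √(24.71/12.8) = 1.390 m.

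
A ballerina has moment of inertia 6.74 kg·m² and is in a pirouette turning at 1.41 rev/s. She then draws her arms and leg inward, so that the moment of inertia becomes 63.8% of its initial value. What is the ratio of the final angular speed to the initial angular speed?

ω₂/ω₁ ≈ 1.57

With no external torque about the axis, L is conserved: I₁ω₁ = I₂ω₂.
I₂ = 0.638 × 6.74 = 4.300 kg·m².
ω₂/ω₁ = I₁/I₂ = 6.740 / 4.300 = 1.567.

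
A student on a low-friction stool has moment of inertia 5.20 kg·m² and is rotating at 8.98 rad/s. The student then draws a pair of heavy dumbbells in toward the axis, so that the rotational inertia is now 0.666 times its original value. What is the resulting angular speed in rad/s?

Angular momentum about the spin axis is conserved since the torque about it is zero.
I₂ = 0.666 × 5.20 = 3.463 kg·m².
ω₂ = I₁ω₁ / I₂ = (5.200)(8.98 rad/s) / (3.463) = 13.48 rad/s.

ω₂ ≈ 13.5 rad/s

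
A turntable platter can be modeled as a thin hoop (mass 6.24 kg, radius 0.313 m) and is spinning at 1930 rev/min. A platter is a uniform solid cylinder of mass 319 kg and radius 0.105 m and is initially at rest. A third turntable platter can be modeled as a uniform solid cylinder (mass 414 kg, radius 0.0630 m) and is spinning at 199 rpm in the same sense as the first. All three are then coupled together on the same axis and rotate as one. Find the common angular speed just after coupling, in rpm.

The coupling torques are internal; angular momentum about the shared axis is conserved.
Moments of inertia: I_A = (6.24)(0.313)² = 0.6113 kg·m²; I_B = ½(319)(0.105)² = 1.758 kg·m²; I_C = ½(414)(0.0630)² = 0.8216 kg·m².
Taking A's sense as positive: L = (0.6113)(1930) + (0.8216)(199) = 1343 kg·m²·rpm.
Combined I = 0.6113 + 1.758 + 0.8216 = 3.191 kg·m².
ω_f = L / I = 1343 / 3.191 = 420.9 rpm.

|ω_f| ≈ 421 rpm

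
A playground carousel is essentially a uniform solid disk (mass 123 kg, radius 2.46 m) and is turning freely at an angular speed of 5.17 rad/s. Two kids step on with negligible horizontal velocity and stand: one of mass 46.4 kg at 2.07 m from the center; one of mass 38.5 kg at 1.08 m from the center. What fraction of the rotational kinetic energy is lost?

fraction ≈ 0.396

The added mass arrives with no angular momentum about the center, and any external torque about the center is negligible, so the system's angular momentum is conserved.
I_p = ½(123)(2.46)² = 372.2 kg·m².
Added inertia Σmr² = (46.4)(2.07)² + (38.5)(1.08)² = 243.7 kg·m²; I_f = 372.2 + 243.7 = 615.9 kg·m².
ω_f = I_p ω_i / I_f = (372.2)(5.17) / 615.9 = 3.124 rad/s.
KE_i = ½(372.2)(5.170 rad/s)² = 4974 J; KE_f = ½(615.9)(3.124)² = 3006 J.
Fraction lost = 0.3957.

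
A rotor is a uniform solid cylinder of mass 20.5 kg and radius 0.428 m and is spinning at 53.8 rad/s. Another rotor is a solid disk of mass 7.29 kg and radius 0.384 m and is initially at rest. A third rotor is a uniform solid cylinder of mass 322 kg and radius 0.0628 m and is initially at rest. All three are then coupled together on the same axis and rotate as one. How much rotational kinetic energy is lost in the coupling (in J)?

ΔKE lost ≈ 1040 J

The coupling torques are internal; angular momentum about the shared axis is conserved.
Moments of inertia: I_A = ½(20.5)(0.428)² = 1.878 kg·m²; I_B = ½(7.29)(0.384)² = 0.5375 kg·m²; I_C = ½(322)(0.0628)² = 0.6350 kg·m².
Taking A's sense as positive: L = (1.878)(53.8) = 101.0 kg·m²·rad/s.
Combined I = 1.878 + 0.5375 + 0.6350 = 3.050 kg·m².
ω_f = L / I = 101.0 / 3.050 = 33.12 rad/s.
KE_i = ½ΣIω² = 2717 J; KE_f = ½(3.050)(33.12)² = 1673 J.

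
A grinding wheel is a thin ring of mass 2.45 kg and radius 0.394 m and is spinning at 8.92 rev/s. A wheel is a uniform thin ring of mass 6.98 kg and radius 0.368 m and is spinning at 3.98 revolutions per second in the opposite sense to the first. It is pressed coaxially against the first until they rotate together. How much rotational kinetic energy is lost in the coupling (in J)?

No external torque acts about the common axis, so total angular momentum is conserved.
Moments of inertia: I_A = (2.45)(0.394)² = 0.3803 kg·m²; I_B = (6.98)(0.368)² = 0.9453 kg·m².
Taking A's sense as positive: L = (0.3803)(8.92) − (0.9453)(3.98) = -0.3696 kg·m²·rev/s.
Combined I = 0.3803 + 0.9453 = 1.326 kg·m².
ω_f = L / I = -0.3696 / 1.326 = -0.2788 rev/s.
KE_i = ½ΣIω² = 892.9 J; KE_f = ½(1.326)(1.752)² = 2.034 J.

ΔKE lost ≈ 891 J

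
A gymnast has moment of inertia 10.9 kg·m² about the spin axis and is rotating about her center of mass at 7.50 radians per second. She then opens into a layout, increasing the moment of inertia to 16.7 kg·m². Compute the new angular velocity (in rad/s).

Angular momentum about the spin axis is conserved since the torque about it is zero.
ω₂ = I₁ω₁ / I₂ = (10.90)(7.50 rad/s) / (16.70) = 4.895 rad/s.

ω₂ ≈ 4.90 rad/s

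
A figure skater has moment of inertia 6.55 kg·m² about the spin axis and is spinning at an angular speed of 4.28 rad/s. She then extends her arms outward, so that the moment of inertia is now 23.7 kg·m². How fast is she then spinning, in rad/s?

ω₂ ≈ 1.18 rad/s

With no external torque about the axis, L is conserved: I₁ω₁ = I₂ω₂.
ω₂ = I₁ω₁ / I₂ = (6.550)(4.28 rad/s) / (23.70) = 1.183 rad/s.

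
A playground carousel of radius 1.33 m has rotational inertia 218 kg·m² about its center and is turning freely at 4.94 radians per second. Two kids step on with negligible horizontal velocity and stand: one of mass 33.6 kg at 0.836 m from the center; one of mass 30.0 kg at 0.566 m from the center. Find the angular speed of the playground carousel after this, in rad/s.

The added mass arrives with no angular momentum about the center, and any external torque about the center is negligible, so the system's angular momentum is conserved.
Added inertia Σmr² = (33.6)(0.836)² + (30.0)(0.566)² = 33.09 kg·m²; I_f = 218.0 + 33.09 = 251.1 kg·m².
ω_f = I_p ω_i / I_f = (218.0)(4.94) / 251.1 = 4.289 rad/s.

ω_f ≈ 4.29 rad/s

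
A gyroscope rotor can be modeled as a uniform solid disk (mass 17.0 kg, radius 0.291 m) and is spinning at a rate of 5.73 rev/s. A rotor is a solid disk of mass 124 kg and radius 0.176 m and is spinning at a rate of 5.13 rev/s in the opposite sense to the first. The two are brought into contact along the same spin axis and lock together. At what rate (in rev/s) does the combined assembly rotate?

|ω_f| ≈ 2.17 rev/s

No external torque acts about the common axis, so total angular momentum is conserved.
Moments of inertia: I_A = ½(17.0)(0.291)² = 0.7198 kg·m²; I_B = ½(124)(0.176)² = 1.921 kg·m².
Taking A's sense as positive: L = (0.7198)(5.73) − (1.921)(5.13) = -5.728 kg·m²·rev/s.
Combined I = 0.7198 + 1.921 = 2.640 kg·m².
ω_f = L / I = -5.728 / 2.640 = -2.169 rev/s.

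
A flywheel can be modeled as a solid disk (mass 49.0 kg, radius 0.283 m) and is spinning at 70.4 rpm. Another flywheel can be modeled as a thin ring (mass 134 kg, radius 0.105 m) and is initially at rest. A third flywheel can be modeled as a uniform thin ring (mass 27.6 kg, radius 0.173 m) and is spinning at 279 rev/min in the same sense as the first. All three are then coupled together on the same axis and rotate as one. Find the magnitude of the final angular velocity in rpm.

|ω_f| ≈ 86.4 rpm

The coupling torques are internal; angular momentum about the shared axis is conserved.
Moments of inertia: I_A = ½(49.0)(0.283)² = 1.962 kg·m²; I_B = (134)(0.105)² = 1.477 kg·m²; I_C = (27.6)(0.173)² = 0.8260 kg·m².
Taking A's sense as positive: L = (1.962)(70.4) + (0.8260)(279) = 368.6 kg·m²·rpm.
Combined I = 1.962 + 1.477 + 0.8260 = 4.266 kg·m².
ω_f = L / I = 368.6 / 4.266 = 86.41 rpm.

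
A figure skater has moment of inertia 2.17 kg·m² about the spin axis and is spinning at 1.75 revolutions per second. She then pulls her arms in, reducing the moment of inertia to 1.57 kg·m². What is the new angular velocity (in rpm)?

Angular momentum about the spin axis is conserved since the torque about it is zero.
ω₂ = I₁ω₁ / I₂ = (2.170)(1.75 rev/s) / (1.570) = 2.419 rev/s = 145.1 rpm.

ω₂ ≈ 145 rpm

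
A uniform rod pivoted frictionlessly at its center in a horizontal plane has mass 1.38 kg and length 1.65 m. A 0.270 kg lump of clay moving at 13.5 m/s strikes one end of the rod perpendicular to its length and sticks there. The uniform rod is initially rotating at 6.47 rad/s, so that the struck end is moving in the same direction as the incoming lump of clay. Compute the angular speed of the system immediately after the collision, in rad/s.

About the pivot the impulsive forces during the collision are internal, so angular momentum about that axis is conserved.
I_p = (1/12)(1.38)(1.65)² = 0.3131 kg·m². Taking the sense of the lump of clay's angular momentum as positive, L_{lump} = m v R = (0.270)(13.5)(1.65/2) = 3.007 kg·m²/s.
L_i = +I_p ω_p + m v R = +(0.3131)(6.47) + 3.007 = 5.033 kg·m²/s.
After sticking, I_f = I_p + m R² = 0.3131 + (0.270)(1.65/2)² = 0.4969 kg·m².
ω_f = L_i / I_f = 5.033 / 0.4969 = 10.13 rad/s.

|ω_f| ≈ 10.1 rad/s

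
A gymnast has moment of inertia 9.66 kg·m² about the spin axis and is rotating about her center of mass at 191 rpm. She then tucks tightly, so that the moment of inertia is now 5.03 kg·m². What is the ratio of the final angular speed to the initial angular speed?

ω₂/ω₁ ≈ 1.92

With no external torque about the axis, L is conserved: I₁ω₁ = I₂ω₂.
ω₂/ω₁ = I₁/I₂ = 9.660 / 5.030 = 1.920.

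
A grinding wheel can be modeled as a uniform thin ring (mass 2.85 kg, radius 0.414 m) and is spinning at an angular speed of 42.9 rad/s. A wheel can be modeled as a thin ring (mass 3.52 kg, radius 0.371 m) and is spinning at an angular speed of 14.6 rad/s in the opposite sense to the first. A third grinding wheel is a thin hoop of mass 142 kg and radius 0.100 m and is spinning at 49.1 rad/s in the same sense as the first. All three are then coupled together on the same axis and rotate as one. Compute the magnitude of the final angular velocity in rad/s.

The coupling torques are internal; angular momentum about the shared axis is conserved.
Moments of inertia: I_A = (2.85)(0.414)² = 0.4885 kg·m²; I_B = (3.52)(0.371)² = 0.4845 kg·m²; I_C = (142)(0.100)² = 1.420 kg·m².
Taking A's sense as positive: L = (0.4885)(42.9) − (0.4845)(14.6) + (1.420)(49.1) = 83.60 kg·m²·rad/s.
Combined I = 0.4885 + 0.4845 + 1.420 = 2.393 kg·m².
ω_f = L / I = 83.60 / 2.393 = 34.94 rad/s.

|ω_f| ≈ 34.9 rad/s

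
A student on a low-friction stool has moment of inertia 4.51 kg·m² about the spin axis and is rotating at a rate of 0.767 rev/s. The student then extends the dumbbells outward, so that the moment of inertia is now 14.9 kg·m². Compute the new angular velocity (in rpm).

No external torque acts about the spin axis, so angular momentum is conserved.
ω₂ = I₁ω₁ / I₂ = (4.510)(0.767 rev/s) / (14.90) = 0.2322 rev/s = 13.93 rpm.

ω₂ ≈ 13.9 rpm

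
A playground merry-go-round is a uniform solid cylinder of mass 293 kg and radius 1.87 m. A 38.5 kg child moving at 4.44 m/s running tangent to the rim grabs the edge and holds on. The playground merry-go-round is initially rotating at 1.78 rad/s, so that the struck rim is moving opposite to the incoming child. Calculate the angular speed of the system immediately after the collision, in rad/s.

|ω_f| ≈ 0.915 rad/s

The axle reaction passes through the axle and exerts no torque about it; angular momentum about the axle is conserved through the impact.
I_p = ½(293)(1.87)² = 512.3 kg·m². Taking the sense of the child's angular momentum as positive, L_{child} = m v R = (38.5)(4.44)(1.87) = 319.7 kg·m²/s.
L_i = −I_p ω_p + m v R = −(512.3)(1.78) + 319.7 = -592.2 kg·m²/s.
After sticking, I_f = I_p + m R² = 512.3 + (38.5)(1.87)² = 646.9 kg·m².
ω_f = L_i / I_f = -592.2 / 646.9 = -0.9154 rad/s.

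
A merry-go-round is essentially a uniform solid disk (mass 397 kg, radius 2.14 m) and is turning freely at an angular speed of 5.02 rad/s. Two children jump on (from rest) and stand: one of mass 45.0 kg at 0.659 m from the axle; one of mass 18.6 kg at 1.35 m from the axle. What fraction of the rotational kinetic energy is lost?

fraction ≈ 0.0555

The added mass arrives with no angular momentum about the axle, and any external torque about the axle is negligible, so the system's angular momentum is conserved.
I_p = ½(397)(2.14)² = 909.1 kg·m².
Added inertia Σmr² = (45.0)(0.659)² + (18.6)(1.35)² = 53.44 kg·m²; I_f = 909.1 + 53.44 = 962.5 kg·m².
ω_f = I_p ω_i / I_f = (909.1)(5.02) / 962.5 = 4.741 rad/s.
KE_i = ½(909.1)(5.020 rad/s)² = 11450 J; KE_f = ½(962.5)(4.741)² = 10820 J.
Fraction lost = 0.05552.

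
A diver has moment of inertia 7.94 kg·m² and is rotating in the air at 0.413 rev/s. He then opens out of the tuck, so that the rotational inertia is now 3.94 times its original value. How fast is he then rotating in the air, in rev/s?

No external torque acts about the spin axis, so angular momentum is conserved.
I₂ = 3.94 × 7.94 = 31.28 kg·m².
ω₂ = I₁ω₁ / I₂ = (7.940)(0.413 rev/s) / (31.28) = 0.1048 rev/s.

ω₂ ≈ 0.105 rev/s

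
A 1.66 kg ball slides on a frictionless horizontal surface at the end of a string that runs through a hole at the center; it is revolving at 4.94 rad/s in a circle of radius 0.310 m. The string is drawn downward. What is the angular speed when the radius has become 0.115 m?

ω₂ ≈ 35.9 rad/s

No torque about the axis ⇒ m r₁² ω₁ = m r₂² ω₂.
ω₂ = ω₁ (r₁/r₂)² = (4.94)(0.310/0.115)² = 35.90 rad/s.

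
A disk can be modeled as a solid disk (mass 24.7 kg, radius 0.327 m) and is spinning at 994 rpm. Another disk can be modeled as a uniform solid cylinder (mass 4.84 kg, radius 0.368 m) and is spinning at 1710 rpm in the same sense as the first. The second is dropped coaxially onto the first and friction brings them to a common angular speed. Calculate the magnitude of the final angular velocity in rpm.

|ω_f| ≈ 1140 rpm

The coupling torques are internal; angular momentum about the shared axis is conserved.
Moments of inertia: I_A = ½(24.7)(0.327)² = 1.321 kg·m²; I_B = ½(4.84)(0.368)² = 0.3277 kg·m².
Taking A's sense as positive: L = (1.321)(994) + (0.3277)(1710) = 1873 kg·m²·rpm.
Combined I = 1.321 + 0.3277 = 1.648 kg·m².
ω_f = L / I = 1873 / 1.648 = 1136 rpm.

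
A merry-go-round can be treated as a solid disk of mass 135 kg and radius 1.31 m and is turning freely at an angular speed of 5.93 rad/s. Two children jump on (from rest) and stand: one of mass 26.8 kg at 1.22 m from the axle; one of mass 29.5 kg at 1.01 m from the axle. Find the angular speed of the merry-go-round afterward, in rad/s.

No external torque acts about the axle; L_before = L_after.
I_p = ½(135)(1.31)² = 115.8 kg·m².
Added inertia Σmr² = (26.8)(1.22)² + (29.5)(1.01)² = 69.98 kg·m²; I_f = 115.8 + 69.98 = 185.8 kg·m².
ω_f = I_p ω_i / I_f = (115.8)(5.93) / 185.8 = 3.697 rad/s.

ω_f ≈ 3.70 rad/s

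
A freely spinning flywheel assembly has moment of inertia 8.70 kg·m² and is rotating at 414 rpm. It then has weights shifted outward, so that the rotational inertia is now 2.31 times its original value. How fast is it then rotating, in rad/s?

ω₂ ≈ 18.8 rad/s

With no external torque about the axis, L is conserved: I₁ω₁ = I₂ω₂.
I₂ = 2.31 × 8.70 = 20.10 kg·m².
ω₂ = I₁ω₁ / I₂ = (8.700)(414 rpm) / (20.10) = 179.2 rpm = 18.77 rad/s.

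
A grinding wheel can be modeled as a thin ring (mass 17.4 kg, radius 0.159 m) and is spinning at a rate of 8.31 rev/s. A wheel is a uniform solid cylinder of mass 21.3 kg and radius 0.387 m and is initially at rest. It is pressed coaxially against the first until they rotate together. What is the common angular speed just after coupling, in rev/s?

|ω_f| ≈ 1.80 rev/s

No external torque acts about the common axis, so total angular momentum is conserved.
Moments of inertia: I_A = (17.4)(0.159)² = 0.4399 kg·m²; I_B = ½(21.3)(0.387)² = 1.595 kg·m².
Taking A's sense as positive: L = (0.4399)(8.31) = 3.655 kg·m²·rev/s.
Combined I = 0.4399 + 1.595 = 2.035 kg·m².
ω_f = L / I = 3.655 / 2.035 = 1.796 rev/s.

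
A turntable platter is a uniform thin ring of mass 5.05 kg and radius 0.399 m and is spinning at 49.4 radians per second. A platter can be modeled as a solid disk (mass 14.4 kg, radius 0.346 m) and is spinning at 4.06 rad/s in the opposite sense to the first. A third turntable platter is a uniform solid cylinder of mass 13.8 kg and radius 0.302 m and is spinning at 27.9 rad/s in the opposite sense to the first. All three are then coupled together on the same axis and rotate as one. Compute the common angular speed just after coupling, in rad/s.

No external torque acts about the common axis, so total angular momentum is conserved.
Moments of inertia: I_A = (5.05)(0.399)² = 0.8040 kg·m²; I_B = ½(14.4)(0.346)² = 0.8620 kg·m²; I_C = ½(13.8)(0.302)² = 0.6293 kg·m².
Taking A's sense as positive: L = (0.8040)(49.4) − (0.8620)(4.06) − (0.6293)(27.9) = 18.66 kg·m²·rad/s.
Combined I = 0.8040 + 0.8620 + 0.6293 = 2.295 kg·m².
ω_f = L / I = 18.66 / 2.295 = 8.129 rad/s.

|ω_f| ≈ 8.13 rad/s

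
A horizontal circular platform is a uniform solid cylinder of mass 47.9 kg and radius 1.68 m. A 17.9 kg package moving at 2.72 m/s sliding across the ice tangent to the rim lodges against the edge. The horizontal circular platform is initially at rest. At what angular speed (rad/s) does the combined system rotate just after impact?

|ω_f| ≈ 0.692 rad/s

The axle reaction passes through the central axle and exerts no torque about it; angular momentum about the central axle is conserved through the impact.
I_p = ½(47.9)(1.68)² = 67.60 kg·m². Taking the sense of the package's angular momentum as positive, L_{package} = m v R = (17.9)(2.72)(1.68) = 81.80 kg·m²/s.
L_i = 0 + 81.80 = 81.80 kg·m²/s.
After sticking, I_f = I_p + m R² = 67.60 + (17.9)(1.68)² = 118.1 kg·m².
ω_f = L_i / I_f = 81.80 / 118.1 = 0.6925 rad/s.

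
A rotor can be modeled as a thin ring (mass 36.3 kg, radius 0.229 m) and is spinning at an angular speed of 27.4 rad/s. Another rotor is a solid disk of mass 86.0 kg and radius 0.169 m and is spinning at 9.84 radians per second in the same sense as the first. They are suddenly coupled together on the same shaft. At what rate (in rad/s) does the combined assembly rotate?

|ω_f| ≈ 20.5 rad/s

The coupling torques are internal; angular momentum about the shared axis is conserved.
Moments of inertia: I_A = (36.3)(0.229)² = 1.904 kg·m²; I_B = ½(86.0)(0.169)² = 1.228 kg·m².
Taking A's sense as positive: L = (1.904)(27.4) + (1.228)(9.84) = 64.24 kg·m²·rad/s.
Combined I = 1.904 + 1.228 = 3.132 kg·m².
ω_f = L / I = 64.24 / 3.132 = 20.51 rad/s.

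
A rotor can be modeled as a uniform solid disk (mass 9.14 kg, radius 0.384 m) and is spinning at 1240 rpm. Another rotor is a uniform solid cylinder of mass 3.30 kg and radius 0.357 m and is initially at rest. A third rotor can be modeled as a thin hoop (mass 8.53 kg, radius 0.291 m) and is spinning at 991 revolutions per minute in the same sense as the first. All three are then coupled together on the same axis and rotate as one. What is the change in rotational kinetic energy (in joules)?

ΔKE ≈ -1360 J

The coupling torques are internal; angular momentum about the shared axis is conserved.
Moments of inertia: I_A = ½(9.14)(0.384)² = 0.6739 kg·m²; I_B = ½(3.30)(0.357)² = 0.2103 kg·m²; I_C = (8.53)(0.291)² = 0.7223 kg·m².
Taking A's sense as positive: L = (0.6739)(1240) + (0.7223)(991) = 1551 kg·m²·rpm.
Combined I = 0.6739 + 0.2103 + 0.7223 = 1.606 kg·m².
ω_f = L / I = 1551 / 1.606 = 965.7 rpm.
KE_i = ½ΣIω² = 9571 J; KE_f = ½(1.606)(101.1)² = 8215 J.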